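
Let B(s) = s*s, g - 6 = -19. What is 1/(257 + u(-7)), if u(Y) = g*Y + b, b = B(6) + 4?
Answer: 1/388 ≈ 0.0025773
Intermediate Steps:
g = -13 (g = 6 - 19 = -13)
B(s) = s**2
b = 40 (b = 6**2 + 4 = 36 + 4 = 40)
u(Y) = 40 - 13*Y (u(Y) = -13*Y + 40 = 40 - 13*Y)
1/(257 + u(-7)) = 1/(257 + (40 - 13*(-7))) = 1/(257 + (40 + 91)) = 1/(257 + 131) = 1/388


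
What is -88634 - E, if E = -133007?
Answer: 44373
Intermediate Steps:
-88634 - E = -88634 - 1*(-133007) = -88634 + 133007 = 44373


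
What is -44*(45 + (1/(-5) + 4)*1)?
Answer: -10736/5 ≈ -2147.2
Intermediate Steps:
-44*(45 + (1/(-5) + 4)*1) = -44*(45 + (1*(-1/5) + 4)*1) = -44*(45 + (-1/5 + 4)*1) = -44*(45 + (19/5)*1) = -44*(45 + 19/5) = -44*244/5 = -10736/5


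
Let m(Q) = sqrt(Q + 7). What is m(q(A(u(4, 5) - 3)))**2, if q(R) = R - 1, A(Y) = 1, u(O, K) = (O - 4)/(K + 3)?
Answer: 7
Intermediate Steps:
u(O, K) = (-4 + O)/(3 + K)
q(R) = -1 + R
m(Q) = sqrt(7 + Q)
m(q(A(u(4, 5) - 3)))**2 = (sqrt(7 + (-1 + 1)))**2 = (sqrt(7 + 0))**2 = (sqrt(7))**2 = 7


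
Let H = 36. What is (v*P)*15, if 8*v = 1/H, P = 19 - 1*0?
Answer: 95/96 ≈ 0.98958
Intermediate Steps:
P = 19 (P = 19 + 0 = 19)
v = 1/288 (v = (⅛)/36 = (⅛)*(1/36) = 1/288 ≈ 0.0034722)
(v*P)*15 = ((1/288)*19)*15 = (19/288)*15 = 95/96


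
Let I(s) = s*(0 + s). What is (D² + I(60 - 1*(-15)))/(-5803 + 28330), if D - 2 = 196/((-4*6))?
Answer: 203869/810972 ≈ 0.25139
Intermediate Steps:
I(s) = s² (I(s) = s*s = s²)
D = -37/6 (D = 2 + 196/((-4*6)) = 2 + 196/(-24) = 2 + 196*(-1/24) = 2 - 49/6 = -37/6 ≈ -6.1667)
(D² + I(60 - 1*(-15)))/(-5803 + 28330) = ((-37/6)² + (60 - 1*(-15))²)/(-5803 + 28330) = (1369/36 + (60 + 15)²)/22527 = (1369/36 + 75²)*(1/22527) = (1369/36 + 5625)*(1/22527) = (203869/36)*(1/22527) = 203869/810972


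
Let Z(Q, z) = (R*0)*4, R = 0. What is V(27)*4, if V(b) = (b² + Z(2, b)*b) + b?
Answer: 3024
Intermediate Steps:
Z(Q, z) = 0 (Z(Q, z) = (0*0)*4 = 0*4 = 0)
V(b) = b + b² (V(b) = (b² + 0*b) + b = (b² + 0) + b = b² + b = b + b²)
V(27)*4 = (27*(1 + 27))*4 = (27*28)*4 = 756*4 = 3024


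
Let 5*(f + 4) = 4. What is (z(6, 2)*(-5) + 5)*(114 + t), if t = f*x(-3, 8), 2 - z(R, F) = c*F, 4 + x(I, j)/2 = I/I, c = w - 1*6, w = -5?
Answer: -15318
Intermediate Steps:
c = -11 (c = -5 - 1*6 = -5 - 6 = -11)
x(I, j) = -6 (x(I, j) = -8 + 2*(I/I) = -8 + 2*1 = -8 + 2 = -6)
f = -16/5 (f = -4 + (⅕)*4 = -4 + ⅘ = -16/5 ≈ -3.2000)
z(R, F) = 2 + 11*F (z(R, F) = 2 - (-11)*F = 2 + 11*F)
t = 96/5 (t = -16/5*(-6) = 96/5 ≈ 19.200)
(z(6, 2)*(-5) + 5)*(114 + t) = ((2 + 11*2)*(-5) + 5)*(114 + 96/5) = ((2 + 22)*(-5) + 5)*(666/5) = (24*(-5) + 5)*(666/5) = (-120 + 5)*(666/5) = -115*666/5 = -15318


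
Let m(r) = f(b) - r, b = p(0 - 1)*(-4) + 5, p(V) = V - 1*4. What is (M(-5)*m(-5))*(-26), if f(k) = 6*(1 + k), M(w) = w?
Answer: 20930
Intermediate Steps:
p(V) = -4 + V (p(V) = V - 4 = -4 + V)
b = 25 (b = (-4 + (0 - 1))*(-4) + 5 = (-4 - 1)*(-4) + 5 = -5*(-4) + 5 = 20 + 5 = 25)
f(k) = 6 + 6*k
m(r) = 156 - r (m(r) = (6 + 6*25) - r = (6 + 150) - r = 156 - r)
(M(-5)*m(-5))*(-26) = -5*(156 - 1*(-5))*(-26) = -5*(156 + 5)*(-26) = -5*161*(-26) = -805*(-26) = 20930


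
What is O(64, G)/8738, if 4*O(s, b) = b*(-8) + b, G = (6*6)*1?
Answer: -63/8738 ≈ -0.0072099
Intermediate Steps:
G = 36 (G = 36*1 = 36)
O(s, b) = -7*b/4 (O(s, b) = (b*(-8) + b)/4 = (-8*b + b)/4 = (-7*b)/4 = -7*b/4)
O(64, G)/8738 = -7/4*36/8738 = -63*1/8738 = -63/8738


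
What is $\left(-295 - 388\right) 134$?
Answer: $-91522$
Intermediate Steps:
$\left(-295 - 388\right) 134 = \left(-683\right) 134 = -91522$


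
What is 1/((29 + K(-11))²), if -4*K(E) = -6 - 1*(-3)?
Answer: 16/14161 ≈ 0.0011299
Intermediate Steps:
K(E) = ¾ (K(E) = -(-6 - 1*(-3))/4 = -(-6 + 3)/4 = -¼*(-3) = ¾)
1/((29 + K(-11))²) = 1/((29 + ¾)²) = 1/((119/4)²) = 1/(14161/16) = 16/14161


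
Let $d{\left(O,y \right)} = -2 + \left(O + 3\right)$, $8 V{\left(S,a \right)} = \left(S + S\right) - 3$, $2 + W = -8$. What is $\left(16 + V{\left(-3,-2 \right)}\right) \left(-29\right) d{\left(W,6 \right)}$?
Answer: $\frac{31059}{8} \approx 3882.4$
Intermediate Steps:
$W = -10$ ($W = -2 - 8 = -10$)
$V{\left(S,a \right)} = - \frac{3}{8} + \frac{S}{4}$ ($V{\left(S,a \right)} = \frac{\left(S + S\right) - 3}{8} = \frac{2 S - 3}{8} = \frac{-3 + 2 S}{8} = - \frac{3}{8} + \frac{S}{4}$)
$d{\left(O,y \right)} = 1 + O$ ($d{\left(O,y \right)} = -2 + \left(3 + O\right) = 1 + O$)
$\left(16 + V{\left(-3,-2 \right)}\right) \left(-29\right) d{\left(W,6 \right)} = \left(16 + \left(- \frac{3}{8} + \frac{1}{4} \left(-3\right)\right)\right) \left(-29\right) \left(1 - 10\right) = \left(16 - \frac{9}{8}\right) \left(-29\right) \left(-9\right) = \frac{119}{8} \left(-29\right) \left(-9\right) = \left(- \frac{3451}{8}\right) \left(-9\right) = \frac{31059}{8}$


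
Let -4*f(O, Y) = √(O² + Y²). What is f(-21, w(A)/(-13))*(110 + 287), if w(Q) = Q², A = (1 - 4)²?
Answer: -1191*√9010/52 ≈ -2174.1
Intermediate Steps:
A = 9 (A = (-3)² = 9)
f(O, Y) = -√(O² + Y²)/4
f(-21, w(A)/(-13))*(110 + 287) = (-√((-21)² + (9²/(-13))²)/4)*(110 + 287) = -√(441 + (81*(-1/13))²)/4*397 = -√(441 + (-81/13)²)/4*397 = -√(441 + 6561/169)/4*397 = -3*√9010/52*397 = -1191*√9010/52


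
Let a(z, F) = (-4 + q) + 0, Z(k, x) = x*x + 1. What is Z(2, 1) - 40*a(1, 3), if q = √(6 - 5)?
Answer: 122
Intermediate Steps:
q = 1 (q = √1 = 1)
Z(k, x) = 1 + x² (Z(k, x) = x² + 1 = 1 + x²)
a(z, F) = -3 (a(z, F) = (-4 + 1) + 0 = -3 + 0 = -3)
Z(2, 1) - 40*a(1, 3) = (1 + 1²) - 40*(-3) = (1 + 1) + 120 = 2 + 120 = 122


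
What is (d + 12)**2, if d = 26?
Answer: 1444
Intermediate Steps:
(d + 12)**2 = (26 + 12)**2 = 38**2 = 1444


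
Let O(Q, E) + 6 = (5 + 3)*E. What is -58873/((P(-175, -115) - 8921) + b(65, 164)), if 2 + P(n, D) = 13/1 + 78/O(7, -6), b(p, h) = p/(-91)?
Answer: 3708999/561466 ≈ 6.6059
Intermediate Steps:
O(Q, E) = -6 + 8*E (O(Q, E) = -6 + (5 + 3)*E = -6 + 8*E)
b(p, h) = -p/91 (b(p, h) = p*(-1/91) = -p/91)
P(n, D) = 86/9 (P(n, D) = -2 + (13/1 + 78/(-6 + 8*(-6))) = -2 + (13*1 + 78/(-6 - 48)) = -2 + (13 + 78/(-54)) = -2 + (13 + 78*(-1/54)) = -2 + (13 - 13/9) = -2 + 104/9 = 86/9)
-58873/((P(-175, -115) - 8921) + b(65, 164)) = -58873/((86/9 - 8921) - 1/91*65) = -58873/(-80203/9 - 5/7) = -58873/(-561466/63) = -58873*(-63/561466) = 3708999/561466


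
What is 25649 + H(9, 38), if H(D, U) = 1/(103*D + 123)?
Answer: 26931451/1050 ≈ 25649.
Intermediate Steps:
H(D, U) = 1/(123 + 103*D)
25649 + H(9, 38) = 25649 + 1/(123 + 103*9) = 25649 + 1/(123 + 927) = 25649 + 1/1050 = 26931451/1050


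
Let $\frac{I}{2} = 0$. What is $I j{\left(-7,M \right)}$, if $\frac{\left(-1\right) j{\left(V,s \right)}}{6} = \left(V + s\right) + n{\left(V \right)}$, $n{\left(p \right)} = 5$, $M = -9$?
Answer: $0$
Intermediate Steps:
$j{\left(V,s \right)} = -30 - 6 V - 6 s$ ($j{\left(V,s \right)} = - 6 \left(\left(V + s\right) + 5\right) = - 6 \left(5 + V + s\right) = -30 - 6 V - 6 s$)
$I = 0$ ($I = 2 \cdot 0 = 0$)
$I j{\left(-7,M \right)} = 0 \left(-30 - -42 - -54\right) = 0 \left(-30 + 42 + 54\right) = 0 \cdot 66 = 0$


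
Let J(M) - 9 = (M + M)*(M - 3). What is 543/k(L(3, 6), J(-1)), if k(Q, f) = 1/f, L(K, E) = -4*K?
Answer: 9231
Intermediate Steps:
J(M) = 9 + 2*M*(-3 + M) (J(M) = 9 + (M + M)*(M - 3) = 9 + (2*M)*(-3 + M) = 9 + 2*M*(-3 + M))
543/k(L(3, 6), J(-1)) = 543/(1/(9 - 6*(-1) + 2*(-1)²)) = 543/(1/(9 + 6 + 2*1)) = 543/(1/(9 + 6 + 2)) = 543/(1/17) = 543*17 = 9231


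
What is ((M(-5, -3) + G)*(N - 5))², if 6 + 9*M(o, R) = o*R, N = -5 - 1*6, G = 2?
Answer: 2304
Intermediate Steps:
N = -11 (N = -5 - 6 = -11)
M(o, R) = -⅔ + R*o/9 (M(o, R) = -⅔ + (o*R)/9 = -⅔ + (R*o)/9 = -⅔ + R*o/9)
((M(-5, -3) + G)*(N - 5))² = (((-⅔ + (⅑)*(-3)*(-5)) + 2)*(-11 - 5))² = (((-⅔ + 5/3) + 2)*(-16))² = ((1 + 2)*(-16))² = (3*(-16))² = (-48)² = 2304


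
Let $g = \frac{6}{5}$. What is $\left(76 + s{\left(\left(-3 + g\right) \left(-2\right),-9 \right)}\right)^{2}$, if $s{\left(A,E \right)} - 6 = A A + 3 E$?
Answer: $\frac{2886601}{625} \approx 4618.6$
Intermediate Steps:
$g = \frac{6}{5}$ ($g = 6 \cdot \frac{1}{5} = \frac{6}{5} \approx 1.2$)
$s{\left(A,E \right)} = 6 + A^{2} + 3 E$ ($s{\left(A,E \right)} = 6 + \left(A A + 3 E\right) = 6 + \left(A^{2} + 3 E\right) = 6 + A^{2} + 3 E$)
$\left(76 + s{\left(\left(-3 + g\right) \left(-2\right),-9 \right)}\right)^{2} = \left(76 + \left(6 + \left(\left(-3 + \frac{6}{5}\right) \left(-2\right)\right)^{2} + 3 \left(-9\right)\right)\right)^{2} = \left(76 + \left(6 + \left(\left(- \frac{9}{5}\right) \left(-2\right)\right)^{2} - 27\right)\right)^{2} = \left(76 + \left(6 + \left(\frac{18}{5}\right)^{2} - 27\right)\right)^{2} = \left(76 + \left(6 + \frac{324}{25} - 27\right)\right)^{2} = \left(76 - \frac{201}{25}\right)^{2} = \left(\frac{1699}{25}\right)^{2} = \frac{2886601}{625}$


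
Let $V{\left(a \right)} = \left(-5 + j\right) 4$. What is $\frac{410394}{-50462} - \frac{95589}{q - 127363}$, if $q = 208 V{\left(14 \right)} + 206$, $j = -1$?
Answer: $- \frac{24704772294}{3334251419} \approx -7.4094$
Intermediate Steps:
$V{\left(a \right)} = -24$ ($V{\left(a \right)} = \left(-5 - 1\right) 4 = \left(-6\right) 4 = -24$)
$q = -4786$ ($q = 208 \left(-24\right) + 206 = -4992 + 206 = -4786$)
$\frac{410394}{-50462} - \frac{95589}{q - 127363} = \frac{410394}{-50462} - \frac{95589}{-4786 - 127363} = 410394 \left(- \frac{1}{50462}\right) - \frac{95589}{-132149} = - \frac{205197}{25231} - - \frac{95589}{132149} = - \frac{205197}{25231} + \frac{95589}{132149} = - \frac{24704772294}{3334251419}$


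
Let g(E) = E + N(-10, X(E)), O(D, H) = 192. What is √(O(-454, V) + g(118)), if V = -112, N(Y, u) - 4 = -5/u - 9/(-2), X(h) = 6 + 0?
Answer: √2859/3 ≈ 17.823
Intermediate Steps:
X(h) = 6
N(Y, u) = 17/2 - 5/u (N(Y, u) = 4 + (-5/u - 9/(-2)) = 4 + (-5/u - 9*(-½)) = 4 + (-5/u + 9/2) = 4 + (9/2 - 5/u) = 17/2 - 5/u)
g(E) = 23/3 + E (g(E) = E + (17/2 - 5/6) = E + (17/2 - 5*⅙) = E + (17/2 - ⅚) = E + 23/3 = 23/3 + E)
√(O(-454, V) + g(118)) = √(192 + (23/3 + 118)) = √(192 + 377/3) = √(953/3) = √2859/3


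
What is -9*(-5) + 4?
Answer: 49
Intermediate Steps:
-9*(-5) + 4 = 45 + 4 = 49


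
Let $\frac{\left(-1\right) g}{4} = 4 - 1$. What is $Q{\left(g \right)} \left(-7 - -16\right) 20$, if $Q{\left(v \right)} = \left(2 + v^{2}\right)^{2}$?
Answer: $3836880$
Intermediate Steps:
$g = -12$ ($g = - 4 \left(4 - 1\right) = \left(-4\right) 3 = -12$)
$Q{\left(g \right)} \left(-7 - -16\right) 20 = \left(2 + \left(-12\right)^{2}\right)^{2} \left(-7 - -16\right) 20 = \left(2 + 144\right)^{2} \left(-7 + 16\right) 20 = 146^{2} \cdot 9 \cdot 20 = 21316 \cdot 9 \cdot 20 = 191844 \cdot 20 = 3836880$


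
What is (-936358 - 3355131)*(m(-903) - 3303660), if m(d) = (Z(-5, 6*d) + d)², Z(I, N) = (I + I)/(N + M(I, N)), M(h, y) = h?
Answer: 314037839656803541451/29408929 ≈ 1.0678e+13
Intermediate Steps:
Z(I, N) = 2*I/(I + N) (Z(I, N) = (I + I)/(N + I) = (2*I)/(I + N) = 2*I/(I + N))
m(d) = (d - 10/(-5 + 6*d))² (m(d) = (2*(-5)/(-5 + 6*d) + d)² = (-10/(-5 + 6*d) + d)² = (d - 10/(-5 + 6*d))²)
(-936358 - 3355131)*(m(-903) - 3303660) = (-936358 - 3355131)*((-903 - 10/(-5 + 6*(-903)))² - 3303660) = -4291489*((-903 - 10/(-5 - 5418))² - 3303660) = -4291489*((-903 - 10/(-5423))² - 3303660) = -4291489*((-903 - 10*(-1/5423))² - 3303660) = -4291489*((-903 + 10/5423)² - 3303660) = -4291489*((-4896959/5423)² - 3303660) = -4291489*(23980207447681/29408929 - 3303660) = -4291489*(-73176894932459/29408929) = 314037839656803541451/29408929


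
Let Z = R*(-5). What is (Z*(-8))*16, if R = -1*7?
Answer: -4480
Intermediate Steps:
R = -7
Z = 35 (Z = -7*(-5) = 35)
(Z*(-8))*16 = (35*(-8))*16 = -280*16 = -4480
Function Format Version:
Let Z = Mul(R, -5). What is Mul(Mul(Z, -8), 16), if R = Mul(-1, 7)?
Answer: -4480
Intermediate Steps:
R = -7
Z = 35 (Z = Mul(-7, -5) = 35)
Mul(Mul(Z, -8), 16) = Mul(Mul(35, -8), 16) = Mul(-280, 16) = -4480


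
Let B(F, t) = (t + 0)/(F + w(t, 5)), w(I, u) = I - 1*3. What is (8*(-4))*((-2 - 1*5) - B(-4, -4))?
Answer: 2592/11 ≈ 235.64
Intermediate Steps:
w(I, u) = -3 + I (w(I, u) = I - 3 = -3 + I)
B(F, t) = t/(-3 + F + t) (B(F, t) = (t + 0)/(F + (-3 + t)) = t/(-3 + F + t))
(8*(-4))*((-2 - 1*5) - B(-4, -4)) = (8*(-4))*((-2 - 1*5) - (-4)/(-3 - 4 - 4)) = -32*((-2 - 5) - (-4)/(-11)) = -32*(-7 - (-4)*(-1)/11) = -32*(-7 - 1*4/11) = -32*(-7 - 4/11) = -32*(-81/11) = 2592/11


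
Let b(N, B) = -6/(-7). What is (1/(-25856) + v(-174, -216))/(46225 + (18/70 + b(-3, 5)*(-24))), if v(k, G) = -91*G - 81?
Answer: 17714591965/41813392384 ≈ 0.42366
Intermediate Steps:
b(N, B) = 6/7 (b(N, B) = -6*(-⅐) = 6/7)
v(k, G) = -81 - 91*G
(1/(-25856) + v(-174, -216))/(46225 + (18/70 + b(-3, 5)*(-24))) = (1/(-25856) + (-81 - 91*(-216)))/(46225 + (18/70 + (6/7)*(-24))) = (-1/25856 + (-81 + 19656))/(46225 + (18*(1/70) - 144/7)) = (-1/25856 + 19575)/(46225 + (9/35 - 144/7)) = 506131199/(25856*(46225 - 711/35)) = 506131199/(25856*(1617164/35)) = (506131199/25856)*(35/1617164) = 17714591965/41813392384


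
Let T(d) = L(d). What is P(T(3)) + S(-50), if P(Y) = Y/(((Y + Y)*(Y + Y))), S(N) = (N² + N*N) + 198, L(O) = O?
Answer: 62377/12 ≈ 5198.1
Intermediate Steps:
S(N) = 198 + 2*N² (S(N) = (N² + N²) + 198 = 2*N² + 198 = 198 + 2*N²)
T(d) = d
P(Y) = 1/(4*Y) (P(Y) = Y/(((2*Y)*(2*Y))) = Y/((4*Y²)) = Y*(1/(4*Y²)) = 1/(4*Y))
P(T(3)) + S(-50) = (¼)/3 + (198 + 2*(-50)²) = (¼)*(⅓) + (198 + 2*2500) = 1/12 + (198 + 5000) = 1/12 + 5198 = 62377/12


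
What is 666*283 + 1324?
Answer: 189802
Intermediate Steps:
666*283 + 1324 = 188478 + 1324 = 189802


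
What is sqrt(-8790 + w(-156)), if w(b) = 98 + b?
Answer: 4*I*sqrt(553) ≈ 94.064*I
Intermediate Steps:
sqrt(-8790 + w(-156)) = sqrt(-8790 + (98 - 156)) = sqrt(-8790 - 58) = sqrt(-8848) = 4*I*sqrt(553)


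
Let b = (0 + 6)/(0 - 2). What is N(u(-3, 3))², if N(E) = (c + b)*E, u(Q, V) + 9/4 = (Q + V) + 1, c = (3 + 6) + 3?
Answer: 2025/16 ≈ 126.56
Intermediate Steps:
b = -3 (b = 6/(-2) = 6*(-½) = -3)
c = 12 (c = 9 + 3 = 12)
u(Q, V) = -5/4 + Q + V (u(Q, V) = -9/4 + ((Q + V) + 1) = -9/4 + (1 + Q + V) = -5/4 + Q + V)
N(E) = 9*E (N(E) = (12 - 3)*E = 9*E)
N(u(-3, 3))² = (9*(-5/4 - 3 + 3))² = (9*(-5/4))² = (-45/4)² = 2025/16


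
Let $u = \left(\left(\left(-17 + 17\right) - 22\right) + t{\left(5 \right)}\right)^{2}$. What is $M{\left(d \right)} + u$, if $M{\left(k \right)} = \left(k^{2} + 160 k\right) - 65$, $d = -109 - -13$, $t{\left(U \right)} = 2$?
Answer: $-5809$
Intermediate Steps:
$u = 400$ ($u = \left(\left(\left(-17 + 17\right) - 22\right) + 2\right)^{2} = \left(\left(0 - 22\right) + 2\right)^{2} = \left(-22 + 2\right)^{2} = \left(-20\right)^{2} = 400$)
$d = -96$ ($d = -109 + 13 = -96$)
$M{\left(k \right)} = -65 + k^{2} + 160 k$
$M{\left(d \right)} + u = \left(-65 + \left(-96\right)^{2} + 160 \left(-96\right)\right) + 400 = \left(-65 + 9216 - 15360\right) + 400 = -6209 + 400 = -5809$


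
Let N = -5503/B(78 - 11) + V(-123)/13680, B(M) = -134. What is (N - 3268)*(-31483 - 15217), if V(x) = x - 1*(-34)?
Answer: 6906191026205/45828 ≈ 1.5070e+8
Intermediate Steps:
V(x) = 34 + x (V(x) = x + 34 = 34 + x)
N = 37634557/916560 (N = -5503/(-134) + (34 - 123)/13680 = -5503*(-1/134) - 89*1/13680 = 5503/134 - 89/13680 = 37634557/916560 ≈ 41.061)
(N - 3268)*(-31483 - 15217) = (37634557/916560 - 3268)*(-31483 - 15217) = -2957683523/916560*(-46700) = 6906191026205/45828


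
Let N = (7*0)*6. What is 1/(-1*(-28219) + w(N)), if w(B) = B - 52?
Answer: 1/28167 ≈ 3.5503e-5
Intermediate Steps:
N = 0 (N = 0*6 = 0)
w(B) = -52 + B
1/(-1*(-28219) + w(N)) = 1/(-1*(-28219) + (-52 + 0)) = 1/(28219 - 52) = 1/28167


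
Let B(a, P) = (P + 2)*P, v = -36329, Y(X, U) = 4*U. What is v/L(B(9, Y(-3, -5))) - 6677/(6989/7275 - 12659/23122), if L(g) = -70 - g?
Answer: -480431671555043/29887336190 ≈ -16075.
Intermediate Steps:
B(a, P) = P*(2 + P) (B(a, P) = (2 + P)*P = P*(2 + P))
v/L(B(9, Y(-3, -5))) - 6677/(6989/7275 - 12659/23122) = -36329/(-70 - 4*(-5)*(2 + 4*(-5))) - 6677/(6989/7275 - 12659/23122) = -36329/(-70 - (-20)*(2 - 20)) - 6677/(6989*(1/7275) - 12659*1/23122) = -36329/(-70 - (-20)*(-18)) - 6677/(6989/7275 - 12659/23122) = -36329/(-70 - 1*360) - 6677/69505433/168212550 = -36329/(-70 - 360) - 6677*168212550/69505433 = -36329/(-430) - 1123155196350/69505433 = -36329*(-1/430) - 1123155196350/69505433 = 36329/430 - 1123155196350/69505433 = -480431671555043/29887336190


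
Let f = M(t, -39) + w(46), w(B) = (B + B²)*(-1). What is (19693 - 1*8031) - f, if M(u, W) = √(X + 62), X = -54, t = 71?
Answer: 13824 - 2*√2 ≈ 13821.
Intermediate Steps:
M(u, W) = 2*√2 (M(u, W) = √(-54 + 62) = √8 = 2*√2)
w(B) = -B - B²
f = -2162 + 2*√2 (f = 2*√2 - 1*46*(1 + 46) = 2*√2 - 1*46*47 = 2*√2 - 2162 = -2162 + 2*√2 ≈ -2159.2)
(19693 - 1*8031) - f = (19693 - 1*8031) - (-2162 + 2*√2) = (19693 - 8031) + (2162 - 2*√2) = 11662 + (2162 - 2*√2) = 13824 - 2*√2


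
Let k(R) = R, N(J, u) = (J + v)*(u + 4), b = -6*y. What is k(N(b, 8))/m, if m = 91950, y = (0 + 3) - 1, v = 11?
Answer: -2/15325 ≈ -0.00013051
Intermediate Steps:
y = 2 (y = 3 - 1 = 2)
b = -12 (b = -6*2 = -12)
N(J, u) = (4 + u)*(11 + J) (N(J, u) = (J + 11)*(u + 4) = (11 + J)*(4 + u) = (4 + u)*(11 + J))
k(N(b, 8))/m = (44 + 4*(-12) + 11*8 - 12*8)/91950 = (44 - 48 + 88 - 96)*(1/91950) = -12*1/91950 = -2/15325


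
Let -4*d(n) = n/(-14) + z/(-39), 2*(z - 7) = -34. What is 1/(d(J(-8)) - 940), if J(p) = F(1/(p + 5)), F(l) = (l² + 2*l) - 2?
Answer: -6552/6159599 ≈ -0.0010637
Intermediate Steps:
z = -10 (z = 7 + (½)*(-34) = 7 - 17 = -10)
F(l) = -2 + l² + 2*l
J(p) = -2 + (5 + p)⁻² + 2/(5 + p) (J(p) = -2 + (1/(p + 5))² + 2/(p + 5) = -2 + (1/(5 + p))² + 2/(5 + p) = -2 + (5 + p)⁻² + 2/(5 + p))
d(n) = -5/78 + n/56 (d(n) = -(n/(-14) - 10/(-39))/4 = -(n*(-1/14) - 10*(-1/39))/4 = -(-n/14 + 10/39)/4 = -(10/39 - n/14)/4 = -5/78 + n/56)
1/(d(J(-8)) - 940) = 1/((-5/78 + ((-39 - 18*(-8) - 2*(-8)²)/(25 + (-8)² + 10*(-8)))/56) - 940) = 1/((-5/78 + ((-39 + 144 - 2*64)/(25 + 64 - 80))/56) - 940) = 1/((-5/78 + ((-39 + 144 - 128)/9)/56) - 940) = 1/((-5/78 + ((⅑)*(-23))/56) - 940) = 1/((-5/78 + (1/56)*(-23/9)) - 940) = 1/((-5/78 - 23/504) - 940) = 1/(-719/6552 - 940) = 1/(-6159599/6552) = -6552/6159599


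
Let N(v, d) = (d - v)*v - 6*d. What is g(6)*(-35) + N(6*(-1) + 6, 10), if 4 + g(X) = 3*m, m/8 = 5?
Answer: -4120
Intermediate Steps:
m = 40 (m = 8*5 = 40)
g(X) = 116 (g(X) = -4 + 3*40 = -4 + 120 = 116)
N(v, d) = -6*d + v*(d - v) (N(v, d) = v*(d - v) - 6*d = -6*d + v*(d - v))
g(6)*(-35) + N(6*(-1) + 6, 10) = 116*(-35) + (-(6*(-1) + 6)**2 - 6*10 + 10*(6*(-1) + 6)) = -4060 + (-(-6 + 6)**2 - 60 + 10*(-6 + 6)) = -4060 + (-1*0**2 - 60 + 10*0) = -4060 + (-1*0 - 60 + 0) = -4060 + (0 - 60 + 0) = -4060 - 60 = -4120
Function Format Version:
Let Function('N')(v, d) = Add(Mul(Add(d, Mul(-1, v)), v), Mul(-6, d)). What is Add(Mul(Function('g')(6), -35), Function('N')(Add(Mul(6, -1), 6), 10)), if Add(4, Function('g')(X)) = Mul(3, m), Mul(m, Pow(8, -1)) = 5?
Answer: -4120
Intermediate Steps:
m = 40 (m = Mul(8, 5) = 40)
Function('g')(X) = 116 (Function('g')(X) = Add(-4, Mul(3, 40)) = Add(-4, 120) = 116)
Function('N')(v, d) = Add(Mul(-6, d), Mul(v, Add(d, Mul(-1, v)))) (Function('N')(v, d) = Add(Mul(v, Add(d, Mul(-1, v))), Mul(-6, d)) = Add(Mul(-6, d), Mul(v, Add(d, Mul(-1, v)))))
Add(Mul(Function('g')(6), -35), Function('N')(Add(Mul(6, -1), 6), 10)) = Add(Mul(116, -35), Add(Mul(-1, Pow(Add(Mul(6, -1), 6), 2)), Mul(-6, 10), Mul(10, Add(Mul(6, -1), 6)))) = Add(-4060, Add(Mul(-1, Pow(Add(-6, 6), 2)), -60, Mul(10, Add(-6, 6)))) = Add(-4060, Add(Mul(-1, Pow(0, 2)), -60, Mul(10, 0))) = Add(-4060, Add(Mul(-1, 0), -60, 0)) = Add(-4060, Add(0, -60, 0)) = Add(-4060, -60) = -4120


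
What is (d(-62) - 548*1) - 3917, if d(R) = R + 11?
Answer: -4516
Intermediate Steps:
d(R) = 11 + R
(d(-62) - 548*1) - 3917 = ((11 - 62) - 548*1) - 3917 = (-51 - 548) - 3917 = -599 - 3917 = -4516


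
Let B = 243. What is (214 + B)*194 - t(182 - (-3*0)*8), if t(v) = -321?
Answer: 88979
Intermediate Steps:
(214 + B)*194 - t(182 - (-3*0)*8) = (214 + 243)*194 - 1*(-321) = 457*194 + 321 = 88658 + 321 = 88979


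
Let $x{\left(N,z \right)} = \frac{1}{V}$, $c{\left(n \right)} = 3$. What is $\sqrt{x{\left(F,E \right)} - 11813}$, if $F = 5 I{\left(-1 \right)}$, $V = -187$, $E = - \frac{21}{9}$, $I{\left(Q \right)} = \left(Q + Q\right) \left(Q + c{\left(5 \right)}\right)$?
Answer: $\frac{18 i \sqrt{1274966}}{187} \approx 108.69 i$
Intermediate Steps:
$I{\left(Q \right)} = 2 Q \left(3 + Q\right)$ ($I{\left(Q \right)} = \left(Q + Q\right) \left(Q + 3\right) = 2 Q \left(3 + Q\right)$)
$E = - \frac{7}{3}$ ($E = \left(-21\right) \frac{1}{9} = - \frac{7}{3} \approx -2.3333$)
$F = -20$ ($F = 5 \cdot 2 \left(-1\right) \left(3 - 1\right) = 5 \cdot 2 \left(-1\right) 2 = 5 \left(-4\right) = -20$)
$x{\left(N,z \right)} = - \frac{1}{187}$ ($x{\left(N,z \right)} = \frac{1}{-187} = - \frac{1}{187}$)
$\sqrt{x{\left(F,E \right)} - 11813} = \sqrt{- \frac{1}{187} - 11813} = \sqrt{- \frac{2209032}{187}} = \frac{18 i \sqrt{1274966}}{187}$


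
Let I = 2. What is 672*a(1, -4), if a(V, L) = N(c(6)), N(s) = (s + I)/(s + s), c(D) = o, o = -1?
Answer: -336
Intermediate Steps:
c(D) = -1
N(s) = (2 + s)/(2*s) (N(s) = (s + 2)/(s + s) = (2 + s)/((2*s)) = (2 + s)*(1/(2*s)) = (2 + s)/(2*s))
a(V, L) = -½ (a(V, L) = (½)*(2 - 1)/(-1) = (½)*(-1)*1 = -½)
672*a(1, -4) = 672*(-½) = -336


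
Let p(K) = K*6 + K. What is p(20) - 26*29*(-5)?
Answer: 3910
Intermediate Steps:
p(K) = 7*K (p(K) = 6*K + K = 7*K)
p(20) - 26*29*(-5) = 7*20 - 26*29*(-5) = 140 - 754*(-5) = 140 + 3770 = 3910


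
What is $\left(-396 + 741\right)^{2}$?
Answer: $119025$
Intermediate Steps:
$\left(-396 + 741\right)^{2} = 345^{2} = 119025$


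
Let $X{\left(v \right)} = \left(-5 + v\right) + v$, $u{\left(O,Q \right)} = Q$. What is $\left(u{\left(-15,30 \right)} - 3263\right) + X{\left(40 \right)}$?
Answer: $-3158$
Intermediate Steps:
$X{\left(v \right)} = -5 + 2 v$
$\left(u{\left(-15,30 \right)} - 3263\right) + X{\left(40 \right)} = \left(30 - 3263\right) + \left(-5 + 2 \cdot 40\right) = -3233 + \left(-5 + 80\right) = -3233 + 75 = -3158$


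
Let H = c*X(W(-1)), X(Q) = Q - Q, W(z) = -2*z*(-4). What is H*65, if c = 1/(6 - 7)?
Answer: 0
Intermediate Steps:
c = -1 (c = 1/(-1) = -1)
W(z) = 8*z
X(Q) = 0
H = 0 (H = -1*0 = 0)
H*65 = 0*65 = 0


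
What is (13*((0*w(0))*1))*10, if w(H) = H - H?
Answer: 0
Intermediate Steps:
w(H) = 0
(13*((0*w(0))*1))*10 = (13*((0*0)*1))*10 = (13*(0*1))*10 = (13*0)*10 = 0*10 = 0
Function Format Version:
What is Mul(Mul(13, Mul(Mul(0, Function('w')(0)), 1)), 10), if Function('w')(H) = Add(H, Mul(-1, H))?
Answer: 0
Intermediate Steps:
Function('w')(H) = 0
Mul(Mul(13, Mul(Mul(0, Function('w')(0)), 1)), 10) = Mul(Mul(13, Mul(Mul(0, 0), 1)), 10) = Mul(Mul(13, Mul(0, 1)), 10) = Mul(Mul(13, 0), 10) = Mul(0, 10) = 0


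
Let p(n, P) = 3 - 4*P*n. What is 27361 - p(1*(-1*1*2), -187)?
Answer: 28854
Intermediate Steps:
p(n, P) = 3 - 4*P*n
27361 - p(1*(-1*1*2), -187) = 27361 - (3 - 4*(-187)*1*(-1*1*2)) = 27361 - (3 - 4*(-187)*1*(-1*2)) = 27361 - (3 - 4*(-187)*1*(-2)) = 27361 - (3 - 4*(-187)*(-2)) = 27361 - (3 - 1496) = 27361 - 1*(-1493) = 27361 + 1493 = 28854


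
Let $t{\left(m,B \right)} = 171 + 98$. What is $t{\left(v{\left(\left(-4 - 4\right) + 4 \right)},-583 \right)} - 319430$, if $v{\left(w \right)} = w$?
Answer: $-319161$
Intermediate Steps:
$t{\left(m,B \right)} = 269$
$t{\left(v{\left(\left(-4 - 4\right) + 4 \right)},-583 \right)} - 319430 = 269 - 319430 = -319161$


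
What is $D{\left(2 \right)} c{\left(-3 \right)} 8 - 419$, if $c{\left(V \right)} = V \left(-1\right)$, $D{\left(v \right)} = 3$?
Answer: $-347$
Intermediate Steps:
$c{\left(V \right)} = - V$
$D{\left(2 \right)} c{\left(-3 \right)} 8 - 419 = 3 \left(\left(-1\right) \left(-3\right)\right) 8 - 419 = 3 \cdot 3 \cdot 8 - 419 = 9 \cdot 8 - 419 = 72 - 419 = -347$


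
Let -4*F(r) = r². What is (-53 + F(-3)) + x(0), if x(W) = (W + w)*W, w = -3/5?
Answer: -221/4 ≈ -55.250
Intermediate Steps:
w = -⅗ (w = -3*⅕ = -⅗ ≈ -0.60000)
x(W) = W*(-⅗ + W) (x(W) = (W - ⅗)*W = (-⅗ + W)*W = W*(-⅗ + W))
F(r) = -r²/4
(-53 + F(-3)) + x(0) = (-53 - ¼*(-3)²) + (⅕)*0*(-3 + 5*0) = (-53 - ¼*9) + (⅕)*0*(-3 + 0) = (-53 - 9/4) + (⅕)*0*(-3) = -221/4 + 0 = -221/4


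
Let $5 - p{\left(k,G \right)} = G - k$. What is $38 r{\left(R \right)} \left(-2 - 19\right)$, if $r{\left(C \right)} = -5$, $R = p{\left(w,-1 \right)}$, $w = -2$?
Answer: $3990$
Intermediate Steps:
$p{\left(k,G \right)} = 5 + k - G$ ($p{\left(k,G \right)} = 5 - \left(G - k\right) = 5 + k - G$)
$R = 4$ ($R = 5 - 2 - -1 = 5 - 2 + 1 = 4$)
$38 r{\left(R \right)} \left(-2 - 19\right) = 38 \left(-5\right) \left(-2 - 19\right) = \left(-190\right) \left(-21\right) = 3990$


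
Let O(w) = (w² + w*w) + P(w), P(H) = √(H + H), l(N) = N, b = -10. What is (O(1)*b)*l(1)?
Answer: -20 - 10*√2 ≈ -34.142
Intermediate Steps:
P(H) = √2*√H (P(H) = √(2*H) = √2*√H)
O(w) = 2*w² + √2*√w (O(w) = (w² + w*w) + √2*√w = (w² + w²) + √2*√w = 2*w² + √2*√w)
(O(1)*b)*l(1) = ((2*1² + √2*√1)*(-10))*1 = ((2*1 + √2*1)*(-10))*1 = ((2 + √2)*(-10))*1 = (-20 - 10*√2)*1 = -20 - 10*√2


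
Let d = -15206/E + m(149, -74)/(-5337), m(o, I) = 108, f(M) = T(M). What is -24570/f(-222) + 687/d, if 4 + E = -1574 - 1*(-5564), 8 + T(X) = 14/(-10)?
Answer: 518656288389/213027265 ≈ 2434.7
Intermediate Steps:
T(X) = -47/5 (T(X) = -8 + 14/(-10) = -8 + 14*(-1/10) = -8 - 7/5 = -47/5)
f(M) = -47/5
E = 3986 (E = -4 + (-1574 - 1*(-5564)) = -4 + (-1574 + 5564) = -4 + 3990 = 3986)
d = -4532495/1181849 (d = -15206/3986 + 108/(-5337) = -15206*1/3986 + 108*(-1/5337) = -7603/1993 - 12/593 = -4532495/1181849 ≈ -3.8351)
-24570/f(-222) + 687/d = -24570/(-47/5) + 687/(-4532495/1181849) = -24570*(-5/47) + 687*(-1181849/4532495) = 122850/47 - 811930263/4532495 = 518656288389/213027265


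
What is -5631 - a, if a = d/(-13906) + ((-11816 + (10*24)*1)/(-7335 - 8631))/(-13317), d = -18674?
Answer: -4163262926662516/739170725283 ≈ -5632.3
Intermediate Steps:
a = 992572593943/739170725283 (a = -18674/(-13906) + ((-11816 + (10*24)*1)/(-7335 - 8631))/(-13317) = -18674*(-1/13906) + ((-11816 + 240*1)/(-15966))*(-1/13317) = 9337/6953 + ((-11816 + 240)*(-1/15966))*(-1/13317) = 9337/6953 - 11576*(-1/15966)*(-1/13317) = 9337/6953 + (5788/7983)*(-1/13317) = 9337/6953 - 5788/106309611 = 992572593943/739170725283 ≈ 1.3428)
-5631 - a = -5631 - 1*992572593943/739170725283 = -5631 - 992572593943/739170725283 = -4163262926662516/739170725283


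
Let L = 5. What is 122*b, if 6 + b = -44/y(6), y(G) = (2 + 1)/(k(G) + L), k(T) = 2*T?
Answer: -93452/3 ≈ -31151.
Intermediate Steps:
y(G) = 3/(5 + 2*G) (y(G) = (2 + 1)/(2*G + 5) = 3/(5 + 2*G))
b = -766/3 (b = -6 - 44/(3/(5 + 2*6)) = -6 - 44/(3/(5 + 12)) = -6 - 44/(3/17) = -6 - 44/(3*(1/17)) = -6 - 44/3/17 = -6 - 44*17/3 = -6 - 748/3 = -766/3 ≈ -255.33)
122*b = 122*(-766/3) = -93452/3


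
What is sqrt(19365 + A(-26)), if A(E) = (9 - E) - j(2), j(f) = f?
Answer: sqrt(19398) ≈ 139.28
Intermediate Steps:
A(E) = 7 - E (A(E) = (9 - E) - 1*2 = (9 - E) - 2 = 7 - E)
sqrt(19365 + A(-26)) = sqrt(19365 + (7 - 1*(-26))) = sqrt(19365 + (7 + 26)) = sqrt(19365 + 33) = sqrt(19398)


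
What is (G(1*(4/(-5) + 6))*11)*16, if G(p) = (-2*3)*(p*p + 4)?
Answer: -819456/25 ≈ -32778.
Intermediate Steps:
G(p) = -24 - 6*p**2 (G(p) = -6*(p**2 + 4) = -6*(4 + p**2) = -24 - 6*p**2)
(G(1*(4/(-5) + 6))*11)*16 = ((-24 - 6*(4/(-5) + 6)**2)*11)*16 = ((-24 - 6*(4*(-1/5) + 6)**2)*11)*16 = ((-24 - 6*(-4/5 + 6)**2)*11)*16 = ((-24 - 6*(1*(26/5))**2)*11)*16 = ((-24 - 6*(26/5)**2)*11)*16 = ((-24 - 6*676/25)*11)*16 = ((-24 - 4056/25)*11)*16 = -4656/25*11*16 = -51216/25*16 = -819456/25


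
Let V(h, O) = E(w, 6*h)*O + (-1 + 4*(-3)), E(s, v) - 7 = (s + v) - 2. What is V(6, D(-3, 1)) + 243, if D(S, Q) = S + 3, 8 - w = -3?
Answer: 230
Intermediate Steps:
w = 11 (w = 8 - 1*(-3) = 8 + 3 = 11)
D(S, Q) = 3 + S
E(s, v) = 5 + s + v (E(s, v) = 7 + ((s + v) - 2) = 7 + (-2 + s + v) = 5 + s + v)
V(h, O) = -13 + O*(16 + 6*h) (V(h, O) = (5 + 11 + 6*h)*O + (-1 + 4*(-3)) = (16 + 6*h)*O + (-1 - 12) = O*(16 + 6*h) - 13 = -13 + O*(16 + 6*h))
V(6, D(-3, 1)) + 243 = (-13 + 2*(3 - 3)*(8 + 3*6)) + 243 = (-13 + 2*0*(8 + 18)) + 243 = (-13 + 2*0*26) + 243 = (-13 + 0) + 243 = -13 + 243 = 230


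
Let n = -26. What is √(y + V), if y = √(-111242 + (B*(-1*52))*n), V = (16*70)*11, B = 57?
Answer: √(12320 + I*√34178) ≈ 111.0 + 0.8328*I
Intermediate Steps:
V = 12320 (V = 1120*11 = 12320)
y = I*√34178 (y = √(-111242 + (57*(-1*52))*(-26)) = √(-111242 + (57*(-52))*(-26)) = √(-111242 - 2964*(-26)) = √(-111242 + 77064) = √(-34178) = I*√34178 ≈ 184.87*I)
√(y + V) = √(I*√34178 + 12320) = √(12320 + I*√34178)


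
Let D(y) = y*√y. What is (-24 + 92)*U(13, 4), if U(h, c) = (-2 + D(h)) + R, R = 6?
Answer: 272 + 884*√13 ≈ 3459.3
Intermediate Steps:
D(y) = y^(3/2)
U(h, c) = 4 + h^(3/2) (U(h, c) = (-2 + h^(3/2)) + 6 = 4 + h^(3/2))
(-24 + 92)*U(13, 4) = (-24 + 92)*(4 + 13^(3/2)) = 68*(4 + 13*√13) = 272 + 884*√13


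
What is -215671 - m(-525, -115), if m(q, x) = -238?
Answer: -215433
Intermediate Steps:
-215671 - m(-525, -115) = -215671 - 1*(-238) = -215671 + 238 = -215433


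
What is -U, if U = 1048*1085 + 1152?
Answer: -1138232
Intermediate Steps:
U = 1138232 (U = 1137080 + 1152 = 1138232)
-U = -1*1138232 = -1138232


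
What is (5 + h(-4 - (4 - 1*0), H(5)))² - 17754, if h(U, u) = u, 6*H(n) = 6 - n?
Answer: -638183/36 ≈ -17727.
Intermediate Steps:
H(n) = 1 - n/6 (H(n) = (6 - n)/6 = 1 - n/6)
(5 + h(-4 - (4 - 1*0), H(5)))² - 17754 = (5 + (1 - ⅙*5))² - 17754 = (5 + (1 - ⅚))² - 17754 = (5 + ⅙)² - 17754 = (31/6)² - 17754 = 961/36 - 17754 = -638183/36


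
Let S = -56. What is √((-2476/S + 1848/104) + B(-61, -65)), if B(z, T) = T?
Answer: 3*I*√11102/182 ≈ 1.7368*I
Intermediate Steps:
√((-2476/S + 1848/104) + B(-61, -65)) = √((-2476/(-56) + 1848/104) - 65) = √((-2476*(-1/56) + 1848*(1/104)) - 65) = √((619/14 + 231/13) - 65) = √(11281/182 - 65) = √(-549/182) = 3*I*√11102/182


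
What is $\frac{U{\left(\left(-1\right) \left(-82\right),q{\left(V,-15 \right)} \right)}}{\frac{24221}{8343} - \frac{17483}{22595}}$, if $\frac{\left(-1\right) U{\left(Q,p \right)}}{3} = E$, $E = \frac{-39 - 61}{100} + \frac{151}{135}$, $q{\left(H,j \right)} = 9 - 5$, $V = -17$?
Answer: $- \frac{33512904}{200706413} \approx -0.16697$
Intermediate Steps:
$q{\left(H,j \right)} = 4$
$E = \frac{16}{135}$ ($E = \left(-39 - 61\right) \frac{1}{100} + 151 \cdot \frac{1}{135} = \left(-100\right) \frac{1}{100} + \frac{151}{135} = -1 + \frac{151}{135} = \frac{16}{135} \approx 0.11852$)
$U{\left(Q,p \right)} = - \frac{16}{45}$ ($U{\left(Q,p \right)} = \left(-3\right) \frac{16}{135} = - \frac{16}{45}$)
$\frac{U{\left(\left(-1\right) \left(-82\right),q{\left(V,-15 \right)} \right)}}{\frac{24221}{8343} - \frac{17483}{22595}} = - \frac{16}{45 \left(\frac{24221}{8343} - \frac{17483}{22595}\right)} = - \frac{16}{45 \cdot \frac{401412826}{188510085}} = \left(- \frac{16}{45}\right) \frac{188510085}{401412826} = - \frac{33512904}{200706413}$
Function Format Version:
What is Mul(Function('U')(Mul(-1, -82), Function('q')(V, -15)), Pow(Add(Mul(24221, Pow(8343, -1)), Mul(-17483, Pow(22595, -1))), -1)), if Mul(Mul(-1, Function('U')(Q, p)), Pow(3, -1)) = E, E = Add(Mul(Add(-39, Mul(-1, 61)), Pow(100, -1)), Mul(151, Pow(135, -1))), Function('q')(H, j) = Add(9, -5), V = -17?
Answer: Rational(-33512904, 200706413) ≈ -0.16697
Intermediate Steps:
Function('q')(H, j) = 4
E = Rational(16, 135) (E = Add(Mul(Add(-39, -61), Rational(1, 100)), Mul(151, Rational(1, 135))) = Add(Mul(-100, Rational(1, 100)), Rational(151, 135)) = Add(-1, Rational(151, 135)) = Rational(16, 135) ≈ 0.11852)
Function('U')(Q, p) = Rational(-16, 45) (Function('U')(Q, p) = Mul(-3, Rational(16, 135)) = Rational(-16, 45))
Mul(Function('U')(Mul(-1, -82), Function('q')(V, -15)), Pow(Add(Mul(24221, Pow(8343, -1)), Mul(-17483, Pow(22595, -1))), -1)) = Mul(Rational(-16, 45), Pow(Add(Mul(24221, Pow(8343, -1)), Mul(-17483, Pow(22595, -1))), -1)) = Mul(Rational(-16, 45), Pow(Add(Mul(24221, Rational(1, 8343)), Mul(-17483, Rational(1, 22595))), -1)) = Mul(Rational(-16, 45), Pow(Add(Rational(24221, 8343), Rational(-17483, 22595)), -1)) = Mul(Rational(-16, 45), Pow(Rational(401412826, 188510085), -1)) = Mul(Rational(-16, 45), Rational(188510085, 401412826)) = Rational(-33512904, 200706413)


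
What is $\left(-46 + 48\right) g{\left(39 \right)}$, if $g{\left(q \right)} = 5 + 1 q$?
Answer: $88$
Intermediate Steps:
$g{\left(q \right)} = 5 + q$
$\left(-46 + 48\right) g{\left(39 \right)} = \left(-46 + 48\right) \left(5 + 39\right) = 2 \cdot 44 = 88$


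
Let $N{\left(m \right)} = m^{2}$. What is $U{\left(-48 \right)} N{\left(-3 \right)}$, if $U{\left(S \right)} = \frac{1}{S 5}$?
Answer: $- \frac{3}{80} \approx -0.0375$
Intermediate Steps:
$U{\left(S \right)} = \frac{1}{5 S}$
$U{\left(-48 \right)} N{\left(-3 \right)} = \frac{1}{5 \left(-48\right)} \left(-3\right)^{2} = \frac{1}{5} \left(- \frac{1}{48}\right) 9 = \left(- \frac{1}{240}\right) 9 = - \frac{3}{80}$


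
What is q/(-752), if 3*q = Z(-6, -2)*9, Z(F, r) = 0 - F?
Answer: -9/376 ≈ -0.023936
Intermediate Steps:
Z(F, r) = -F
q = 18 (q = (-1*(-6)*9)/3 = (6*9)/3 = (1/3)*54 = 18)
q/(-752) = 18/(-752) = 18*(-1/752) = -9/376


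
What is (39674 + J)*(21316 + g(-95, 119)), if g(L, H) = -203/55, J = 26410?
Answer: 77462144868/55 ≈ 1.4084e+9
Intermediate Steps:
g(L, H) = -203/55 (g(L, H) = -203*1/55 = -203/55)
(39674 + J)*(21316 + g(-95, 119)) = (39674 + 26410)*(21316 - 203/55) = 66084*(1172177/55) = 77462144868/55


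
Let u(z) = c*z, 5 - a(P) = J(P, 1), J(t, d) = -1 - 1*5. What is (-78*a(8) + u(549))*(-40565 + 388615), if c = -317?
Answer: -60870812550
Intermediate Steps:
J(t, d) = -6 (J(t, d) = -1 - 5 = -6)
a(P) = 11 (a(P) = 5 - 1*(-6) = 5 + 6 = 11)
u(z) = -317*z
(-78*a(8) + u(549))*(-40565 + 388615) = (-78*11 - 317*549)*(-40565 + 388615) = (-858 - 174033)*348050 = -174891*348050 = -60870812550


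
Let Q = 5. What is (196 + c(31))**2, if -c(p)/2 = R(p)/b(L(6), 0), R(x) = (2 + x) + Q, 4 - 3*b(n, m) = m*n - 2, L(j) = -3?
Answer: 24964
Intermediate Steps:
b(n, m) = 2 - m*n/3 (b(n, m) = 4/3 - (m*n - 2)/3 = 4/3 - (-2 + m*n)/3 = 4/3 + (2/3 - m*n/3) = 2 - m*n/3)
R(x) = 7 + x (R(x) = (2 + x) + 5 = 7 + x)
c(p) = -7 - p (c(p) = -2*(7 + p)/(2 - 1/3*0*(-3)) = -2*(7 + p)/(2 + 0) = -2*(7 + p)/2 = -2*(7/2 + p/2) = -7 - p)
(196 + c(31))**2 = (196 + (-7 - 1*31))**2 = (196 + (-7 - 31))**2 = (196 - 38)**2 = 158**2 = 24964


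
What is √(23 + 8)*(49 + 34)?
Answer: 83*√31 ≈ 462.12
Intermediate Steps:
√(23 + 8)*(49 + 34) = √31*83 = 83*√31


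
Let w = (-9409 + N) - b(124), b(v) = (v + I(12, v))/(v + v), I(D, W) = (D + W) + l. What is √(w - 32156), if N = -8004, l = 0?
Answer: I*√190547266/62 ≈ 222.64*I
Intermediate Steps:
I(D, W) = D + W (I(D, W) = (D + W) + 0 = D + W)
b(v) = (12 + 2*v)/(2*v) (b(v) = (v + (12 + v))/(v + v) = (12 + 2*v)/((2*v)) = (12 + 2*v)*(1/(2*v)) = (12 + 2*v)/(2*v))
w = -1079671/62 (w = (-9409 - 8004) - (6 + 124)/124 = -17413 - 130/124 = -17413 - 1*65/62 = -17413 - 65/62 = -1079671/62 ≈ -17414.)
√(w - 32156) = √(-1079671/62 - 32156) = √(-3073343/62) = I*√190547266/62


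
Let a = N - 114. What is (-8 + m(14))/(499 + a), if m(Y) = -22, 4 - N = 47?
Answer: -5/57 ≈ -0.087719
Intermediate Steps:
N = -43 (N = 4 - 1*47 = 4 - 47 = -43)
a = -157 (a = -43 - 114 = -157)
(-8 + m(14))/(499 + a) = (-8 - 22)/(499 - 157) = -30/342 = -30*1/342 = -5/57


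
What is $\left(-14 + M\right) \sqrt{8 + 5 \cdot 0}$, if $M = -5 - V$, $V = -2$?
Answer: $- 34 \sqrt{2} \approx -48.083$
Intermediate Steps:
$M = -3$ ($M = -5 - -2 = -5 + 2 = -3$)
$\left(-14 + M\right) \sqrt{8 + 5 \cdot 0} = \left(-14 - 3\right) \sqrt{8 + 5 \cdot 0} = - 17 \sqrt{8 + 0} = - 17 \sqrt{8} = - 17 \cdot 2 \sqrt{2} = - 34 \sqrt{2}$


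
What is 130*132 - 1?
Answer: 17159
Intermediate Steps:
130*132 - 1 = 17160 - 1 = 17159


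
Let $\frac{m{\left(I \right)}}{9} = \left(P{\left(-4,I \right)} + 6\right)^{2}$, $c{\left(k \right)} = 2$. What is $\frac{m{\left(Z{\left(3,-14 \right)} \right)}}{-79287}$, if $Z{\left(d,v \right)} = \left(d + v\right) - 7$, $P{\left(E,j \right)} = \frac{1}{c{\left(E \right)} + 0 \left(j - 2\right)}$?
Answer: $- \frac{39}{8132} \approx -0.0047959$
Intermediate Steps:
$P{\left(E,j \right)} = \frac{1}{2}$ ($P{\left(E,j \right)} = \frac{1}{2 + 0 \left(j - 2\right)} = \frac{1}{2 + 0 \left(-2 + j\right)} = \frac{1}{2 + 0} = \frac{1}{2}$)
$Z{\left(d,v \right)} = -7 + d + v$
$m{\left(I \right)} = \frac{1521}{4}$ ($m{\left(I \right)} = 9 \left(\frac{1}{2} + 6\right)^{2} = 9 \left(\frac{13}{2}\right)^{2} = 9 \cdot \frac{169}{4} = \frac{1521}{4}$)
$\frac{m{\left(Z{\left(3,-14 \right)} \right)}}{-79287} = \frac{1521}{4 \left(-79287\right)} = \frac{1521}{4} \left(- \frac{1}{79287}\right) = - \frac{39}{8132}$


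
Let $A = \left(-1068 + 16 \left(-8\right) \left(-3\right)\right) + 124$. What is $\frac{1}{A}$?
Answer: $- \frac{1}{560} \approx -0.0017857$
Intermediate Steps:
$A = -560$ ($A = \left(-1068 - -384\right) + 124 = \left(-1068 + 384\right) + 124 = -684 + 124 = -560$)
$\frac{1}{A} = \frac{1}{-560} = - \frac{1}{560}$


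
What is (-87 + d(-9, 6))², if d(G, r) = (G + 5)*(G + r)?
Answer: 5625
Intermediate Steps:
d(G, r) = (5 + G)*(G + r)
(-87 + d(-9, 6))² = (-87 + ((-9)² + 5*(-9) + 5*6 - 9*6))² = (-87 + (81 - 45 + 30 - 54))² = (-87 + 12)² = (-75)² = 5625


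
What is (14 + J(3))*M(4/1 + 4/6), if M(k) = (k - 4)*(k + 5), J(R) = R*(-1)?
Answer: 638/9 ≈ 70.889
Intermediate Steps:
J(R) = -R
M(k) = (-4 + k)*(5 + k)
(14 + J(3))*M(4/1 + 4/6) = (14 - 1*3)*(-20 + (4/1 + 4/6) + (4/1 + 4/6)²) = (14 - 3)*(-20 + (4*1 + 4*(⅙)) + (4*1 + 4*(⅙))²) = 11*(-20 + (4 + ⅔) + (4 + ⅔)²) = 11*(-20 + 14/3 + (14/3)²) = 11*(-20 + 14/3 + 196/9) = 11*(58/9) = 638/9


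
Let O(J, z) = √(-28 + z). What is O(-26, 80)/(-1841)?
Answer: -2*√13/1841 ≈ -0.0039169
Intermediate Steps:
O(-26, 80)/(-1841) = √(-28 + 80)/(-1841) = √52*(-1/1841) = (2*√13)*(-1/1841) = -2*√13/1841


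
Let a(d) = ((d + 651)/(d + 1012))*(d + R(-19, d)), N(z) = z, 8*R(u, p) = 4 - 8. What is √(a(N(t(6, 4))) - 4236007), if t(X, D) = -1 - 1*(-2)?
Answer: 3*I*√482984304105/1013 ≈ 2058.2*I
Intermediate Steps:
R(u, p) = -½ (R(u, p) = (4 - 8)/8 = (⅛)*(-4) = -½)
t(X, D) = 1 (t(X, D) = -1 + 2 = 1)
a(d) = (651 + d)*(-½ + d)/(1012 + d) (a(d) = ((d + 651)/(d + 1012))*(d - ½) = ((651 + d)/(1012 + d))*(-½ + d) = (651 + d)*(-½ + d)/(1012 + d))
√(a(N(t(6, 4))) - 4236007) = √((-651 + 2*1² + 1301*1)/(2*(1012 + 1)) - 4236007) = √((½)*(-651 + 2*1 + 1301)/1013 - 4236007) = √((½)*(1/1013)*(-651 + 2 + 1301) - 4236007) = √((½)*(1/1013)*652 - 4236007) = √(326/1013 - 4236007) = √(-4291074765/1013) = 3*I*√482984304105/1013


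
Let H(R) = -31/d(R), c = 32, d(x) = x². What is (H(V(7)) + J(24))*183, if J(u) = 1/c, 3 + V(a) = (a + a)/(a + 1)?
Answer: -2900001/800 ≈ -3625.0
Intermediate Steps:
V(a) = -3 + 2*a/(1 + a) (V(a) = -3 + (a + a)/(a + 1) = -3 + (2*a)/(1 + a) = -3 + 2*a/(1 + a))
H(R) = -31/R²
J(u) = 1/32
(H(V(7)) + J(24))*183 = (-31*(1 + 7)²/(-3 - 1*7)² + 1/32)*183 = (-31*64/(-3 - 7)² + 1/32)*183 = (-31/((⅛)*(-10))² + 1/32)*183 = (-31/(-5/4)² + 1/32)*183 = (-31*16/25 + 1/32)*183 = (-496/25 + 1/32)*183 = -15847/800*183 = -2900001/800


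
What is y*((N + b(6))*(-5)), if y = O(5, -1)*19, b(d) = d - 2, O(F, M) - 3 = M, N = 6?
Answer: -1900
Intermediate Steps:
O(F, M) = 3 + M
b(d) = -2 + d
y = 38 (y = (3 - 1)*19 = 2*19 = 38)
y*((N + b(6))*(-5)) = 38*((6 + (-2 + 6))*(-5)) = 38*((6 + 4)*(-5)) = 38*(10*(-5)) = 38*(-50) = -1900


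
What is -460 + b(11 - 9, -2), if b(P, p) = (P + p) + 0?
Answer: -460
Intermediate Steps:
b(P, p) = P + p
-460 + b(11 - 9, -2) = -460 + ((11 - 9) - 2) = -460 + (2 - 2) = -460 + 0 = -460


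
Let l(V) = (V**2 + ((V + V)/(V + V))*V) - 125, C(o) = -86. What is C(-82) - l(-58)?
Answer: -3267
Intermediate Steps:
l(V) = -125 + V + V**2 (l(V) = (V**2 + ((2*V)/((2*V)))*V) - 125 = (V**2 + ((2*V)*(1/(2*V)))*V) - 125 = (V**2 + 1*V) - 125 = (V**2 + V) - 125 = (V + V**2) - 125 = -125 + V + V**2)
C(-82) - l(-58) = -86 - (-125 - 58 + (-58)**2) = -86 - (-125 - 58 + 3364) = -86 - 1*3181 = -86 - 3181 = -3267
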